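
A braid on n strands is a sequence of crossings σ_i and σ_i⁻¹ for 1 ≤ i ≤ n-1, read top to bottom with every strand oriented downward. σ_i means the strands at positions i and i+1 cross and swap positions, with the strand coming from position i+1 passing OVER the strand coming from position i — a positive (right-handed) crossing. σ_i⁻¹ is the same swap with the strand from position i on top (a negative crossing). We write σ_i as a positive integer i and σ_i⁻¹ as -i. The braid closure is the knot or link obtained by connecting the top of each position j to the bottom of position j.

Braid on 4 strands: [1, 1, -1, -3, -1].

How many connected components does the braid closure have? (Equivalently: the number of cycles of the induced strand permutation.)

Track the strand permutation on 4 strands, starting from identity.
  step 1: s1 swaps positions 1,2 -> [2 1 3 4]
  step 2: s1 swaps positions 1,2 -> [1 2 3 4]
  step 3: s1^-1 swaps positions 1,2 -> [2 1 3 4]
  step 4: s3^-1 swaps positions 3,4 -> [2 1 4 3]
  step 5: s1^-1 swaps positions 1,2 -> [1 2 4 3]
Final permutation (position -> original strand): [1 2 4 3]
Closure components = cycle count of this permutation = 3.

Answer: 3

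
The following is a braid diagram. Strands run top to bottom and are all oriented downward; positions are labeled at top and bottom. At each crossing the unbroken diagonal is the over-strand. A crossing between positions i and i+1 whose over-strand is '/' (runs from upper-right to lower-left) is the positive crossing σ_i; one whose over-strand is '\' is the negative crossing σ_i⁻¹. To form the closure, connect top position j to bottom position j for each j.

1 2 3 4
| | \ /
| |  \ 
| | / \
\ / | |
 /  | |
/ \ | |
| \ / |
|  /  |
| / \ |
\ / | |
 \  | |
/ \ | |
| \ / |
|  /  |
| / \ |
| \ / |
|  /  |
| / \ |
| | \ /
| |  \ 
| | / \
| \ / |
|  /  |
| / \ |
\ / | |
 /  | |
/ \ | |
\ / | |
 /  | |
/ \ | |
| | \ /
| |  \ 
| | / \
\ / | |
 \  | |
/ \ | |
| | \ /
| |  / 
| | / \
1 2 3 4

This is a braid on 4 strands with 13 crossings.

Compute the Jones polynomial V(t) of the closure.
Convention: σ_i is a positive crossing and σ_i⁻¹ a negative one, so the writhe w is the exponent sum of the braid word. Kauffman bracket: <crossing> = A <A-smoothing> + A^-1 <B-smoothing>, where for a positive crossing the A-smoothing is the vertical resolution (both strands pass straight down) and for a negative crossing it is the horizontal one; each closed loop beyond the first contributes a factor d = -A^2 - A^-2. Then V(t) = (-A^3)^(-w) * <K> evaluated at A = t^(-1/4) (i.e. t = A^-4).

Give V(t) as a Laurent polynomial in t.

Reading the diagram top to bottom ('/'-over between positions i,i+1 = s_i, '\'-over = s_i^-1): braid word = s3^-1 s1 s2 s1^-1 s2 s2 s3^-1 s2 s1 s1 s3^-1 s1^-1 s3.
The presented braid s3^-1 s1 s2 s1^-1 s2 s2 s3^-1 s2 s1 s1 s3^-1 s1^-1 s3 on 4 strands reduces by inverse Markov moves (closure unchanged at each step):
  Deconjugate: the word is γ·β·γ⁻¹ with γ = s3^-1 s1 (prefix) and γ⁻¹ = s1^-1 s3 (suffix); strip both.
Reduced to β = s2 s1^-1 s2 s2 s3^-1 s2 s1 s1 s3^-1 on 4 strands, 9 crossings.
Compute on β:
Braid: s2 s1^-1 s2 s2 s3^-1 s2 s1 s1 s3^-1 on 4 strands, 9 crossings.
Writhe w = (#positive) - (#negative) = 6 - 3 = 3.
Enumerate smoothing states for the bracket polynomial. There are 2^9 = 512 states.
Smooth each crossing (0=||, 1=⌣⌢); contribution A^(Σ sign_k(1-2s_k)) * d^(L-1).
Tabulate the states by total A-exponent and number of loops L (A-exp: L × count):
  A^9: L=3 ×1
  A^7: L=2 ×6, L=4 ×3
  A^5: L=1 ×11, L=3 ×24, L=5 ×1
  A^3: L=2 ×68, L=4 ×16
  A^1: L=1 ×38, L=3 ×85, L=5 ×3
  A^-1: L=2 ×77, L=4 ×49
  A^-3: L=3 ×69, L=5 ×15
  A^-5: L=4 ×34, L=6 ×2
  A^-7: L=5 ×9
  A^-9: L=6 ×1
Each group contributes A^e * Σ count * d^(L-1):
Powers of d = -A^2 - A^-2: d^2 = A^4 + 2 + A^-4; d^3 = -A^6 - 3*A^2 - 3*A^-2 - A^-6; d^4 = A^8 + 4*A^4 + 6 + 4*A^-4 + A^-8; d^5 = -A^10 - 5*A^6 - 10*A^2 - 10*A^-2 - 5*A^-6 - A^-10.
  A^9 * (d^2) = A^13 + 2*A^9 + A^5
  A^7 * (6*d + 3*d^3) = -3*A^13 - 15*A^9 - 15*A^5 - 3*A
  A^5 * (11 + 24*d^2 + d^4) = A^13 + 28*A^9 + 65*A^5 + 28*A + A^-3
  A^3 * (68*d + 16*d^3) = -16*A^9 - 116*A^5 - 116*A - 16*A^-3
  A^1 * (38 + 85*d^2 + 3*d^4) = 3*A^9 + 97*A^5 + 226*A + 97*A^-3 + 3*A^-7
  A^-1 * (77*d + 49*d^3) = -49*A^5 - 224*A - 224*A^-3 - 49*A^-7
  A^-3 * (69*d^2 + 15*d^4) = 15*A^5 + 129*A + 228*A^-3 + 129*A^-7 + 15*A^-11
  A^-5 * (34*d^3 + 2*d^5) = -2*A^5 - 44*A - 122*A^-3 - 122*A^-7 - 44*A^-11 - 2*A^-15
  A^-7 * (9*d^4) = 9*A + 36*A^-3 + 54*A^-7 + 36*A^-11 + 9*A^-15
  A^-9 * (d^5) = -A - 5*A^-3 - 10*A^-7 - 10*A^-11 - 5*A^-15 - A^-19
Summing the groups: <K> = -A^13 + 2*A^9 - 4*A^5 + 4*A - 5*A^-3 + 5*A^-7 - 3*A^-11 + 2*A^-15 - A^-19
Normalise by the writhe: (-A^3)^(-w) = (-A^3)^(-3) = -A^-9, so f(A) = -A^-9 * <K> = A^4 - 2 + 4*A^-4 - 4*A^-8 + 5*A^-12 - 5*A^-16 + 3*A^-20 - 2*A^-24 + A^-28.
Substitute A = t^(-1/4), i.e. A^e → t^(-e/4): V(t) = t^7 - 2*t^6 + 3*t^5 - 5*t^4 + 5*t^3 - 4*t^2 + 4*t - 2 + t^-1

Answer: t^7 - 2*t^6 + 3*t^5 - 5*t^4 + 5*t^3 - 4*t^2 + 4*t - 2 + t^-1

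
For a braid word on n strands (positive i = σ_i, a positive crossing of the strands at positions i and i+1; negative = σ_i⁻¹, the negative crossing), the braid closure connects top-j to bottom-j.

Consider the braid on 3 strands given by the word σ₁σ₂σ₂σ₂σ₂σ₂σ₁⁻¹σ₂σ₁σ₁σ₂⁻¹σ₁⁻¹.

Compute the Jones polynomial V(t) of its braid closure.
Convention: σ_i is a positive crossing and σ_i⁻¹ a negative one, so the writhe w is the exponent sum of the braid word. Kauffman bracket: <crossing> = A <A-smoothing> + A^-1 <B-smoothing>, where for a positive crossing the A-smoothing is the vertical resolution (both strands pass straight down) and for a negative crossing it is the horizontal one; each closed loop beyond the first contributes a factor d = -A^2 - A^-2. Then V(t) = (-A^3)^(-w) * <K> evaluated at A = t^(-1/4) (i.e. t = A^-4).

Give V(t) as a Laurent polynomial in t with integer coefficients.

-t^9 + t^8 - 2*t^7 + 3*t^6 - 2*t^5 + 2*t^4 - t^3 + t^2

Derivation:
The presented braid s1 s2 s2 s2 s2 s2 s1^-1 s2 s1 s1 s2^-1 s1^-1 on 3 strands reduces by inverse Markov moves (closure unchanged at each step):
  Deconjugate: the word is γ·β·γ⁻¹ with γ = s1 s2 (prefix) and γ⁻¹ = s2^-1 s1^-1 (suffix); strip both.
Reduced to β = s2 s2 s2 s2 s1^-1 s2 s1 s1 on 3 strands, 8 crossings.
Compute on β:
Braid: s2 s2 s2 s2 s1^-1 s2 s1 s1 on 3 strands, 8 crossings.
Writhe w = (#positive) - (#negative) = 7 - 1 = 6.
State-sum expansion of <K>. There are 2^8 = 256 states.
Each crossing splits two ways (0=vertical, 1=horizontal). The state's weight is A^(#A-smoothings - #B-smoothings) * d^(loops - 1).
Tabulate the states by total A-exponent and number of loops L (A-exp: L × count):
  A^8: L=2 ×1
  A^6: L=1 ×5, L=3 ×3
  A^4: L=2 ×27, L=4 ×1
  A^2: L=1 ×18, L=3 ×38
  A^0: L=2 ×41, L=4 ×29
  A^-2: L=3 ×44, L=5 ×12
  A^-4: L=4 ×26, L=6 ×2
  A^-6: L=5 ×8
  A^-8: L=6 ×1
Each group contributes A^e * Σ count * d^(L-1):
Powers of d = -A^2 - A^-2: d^2 = A^4 + 2 + A^-4; d^3 = -A^6 - 3*A^2 - 3*A^-2 - A^-6; d^4 = A^8 + 4*A^4 + 6 + 4*A^-4 + A^-8; d^5 = -A^10 - 5*A^6 - 10*A^2 - 10*A^-2 - 5*A^-6 - A^-10.
  A^8 * (d) = -A^10 - A^6
  A^6 * (5 + 3*d^2) = 3*A^10 + 11*A^6 + 3*A^2
  A^4 * (27*d + d^3) = -A^10 - 30*A^6 - 30*A^2 - A^-2
  A^2 * (18 + 38*d^2) = 38*A^6 + 94*A^2 + 38*A^-2
  A^0 * (41*d + 29*d^3) = -29*A^6 - 128*A^2 - 128*A^-2 - 29*A^-6
  A^-2 * (44*d^2 + 12*d^4) = 12*A^6 + 92*A^2 + 160*A^-2 + 92*A^-6 + 12*A^-10
  A^-4 * (26*d^3 + 2*d^5) = -2*A^6 - 36*A^2 - 98*A^-2 - 98*A^-6 - 36*A^-10 - 2*A^-14
  A^-6 * (8*d^4) = 8*A^2 + 32*A^-2 + 48*A^-6 + 32*A^-10 + 8*A^-14
  A^-8 * (d^5) = -A^2 - 5*A^-2 - 10*A^-6 - 10*A^-10 - 5*A^-14 - A^-18
Summing the groups: <K> = A^10 - A^6 + 2*A^2 - 2*A^-2 + 3*A^-6 - 2*A^-10 + A^-14 - A^-18
Normalise by the writhe: (-A^3)^(-w) = (-A^3)^(-6) = A^-18, so f(A) = A^-18 * <K> = A^-8 - A^-12 + 2*A^-16 - 2*A^-20 + 3*A^-24 - 2*A^-28 + A^-32 - A^-36.
Substitute A = t^(-1/4), i.e. A^e → t^(-e/4): V(t) = -t^9 + t^8 - 2*t^7 + 3*t^6 - 2*t^5 + 2*t^4 - t^3 + t^2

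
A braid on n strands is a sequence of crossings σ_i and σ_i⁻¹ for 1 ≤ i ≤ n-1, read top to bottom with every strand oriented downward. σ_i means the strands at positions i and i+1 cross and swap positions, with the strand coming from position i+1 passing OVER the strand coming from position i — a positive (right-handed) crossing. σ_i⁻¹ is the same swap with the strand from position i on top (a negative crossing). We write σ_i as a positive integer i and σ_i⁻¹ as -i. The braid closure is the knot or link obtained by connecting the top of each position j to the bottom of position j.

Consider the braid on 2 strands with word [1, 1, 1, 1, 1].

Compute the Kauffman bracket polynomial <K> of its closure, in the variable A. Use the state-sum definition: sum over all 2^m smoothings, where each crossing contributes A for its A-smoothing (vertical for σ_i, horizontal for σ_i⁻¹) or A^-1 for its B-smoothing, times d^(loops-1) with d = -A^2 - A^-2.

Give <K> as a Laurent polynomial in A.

Braid: s1 s1 s1 s1 s1 on 2 strands, 5 crossings.
Writhe w = (#positive) - (#negative) = 5 - 0 = 5.
State-sum expansion of <K>. There are 2^5 = 32 states.
For each crossing: s=0 is the vertical smoothing, s=1 horizontal. Crossing k contributes A^(sign_k * (1 - 2*s_k)); loop factor d = -A^2 - A^-2.
  state 00000: A-exp=+5, loops=2, term = A^5 * d^1
  state 00001: A-exp=+3, loops=1, term = A^3 * d^0
  state 00010: A-exp=+3, loops=1, term = A^3 * d^0
  state 00011: A-exp=+1, loops=2, term = A^1 * d^1
  state 00100: A-exp=+3, loops=1, term = A^3 * d^0
  state 00101: A-exp=+1, loops=2, term = A^1 * d^1
  state 00110: A-exp=+1, loops=2, term = A^1 * d^1
  state 00111: A-exp=-1, loops=3, term = A^-1 * d^2
  state 01000: A-exp=+3, loops=1, term = A^3 * d^0
  state 01001: A-exp=+1, loops=2, term = A^1 * d^1
  state 01010: A-exp=+1, loops=2, term = A^1 * d^1
  state 01011: A-exp=-1, loops=3, term = A^-1 * d^2
  state 01100: A-exp=+1, loops=2, term = A^1 * d^1
  state 01101: A-exp=-1, loops=3, term = A^-1 * d^2
  state 01110: A-exp=-1, loops=3, term = A^-1 * d^2
  state 01111: A-exp=-3, loops=4, term = A^-3 * d^3
  state 10000: A-exp=+3, loops=1, term = A^3 * d^0
  state 10001: A-exp=+1, loops=2, term = A^1 * d^1
  state 10010: A-exp=+1, loops=2, term = A^1 * d^1
  state 10011: A-exp=-1, loops=3, term = A^-1 * d^2
  state 10100: A-exp=+1, loops=2, term = A^1 * d^1
  state 10101: A-exp=-1, loops=3, term = A^-1 * d^2
  state 10110: A-exp=-1, loops=3, term = A^-1 * d^2
  state 10111: A-exp=-3, loops=4, term = A^-3 * d^3
  state 11000: A-exp=+1, loops=2, term = A^1 * d^1
  state 11001: A-exp=-1, loops=3, term = A^-1 * d^2
  state 11010: A-exp=-1, loops=3, term = A^-1 * d^2
  state 11011: A-exp=-3, loops=4, term = A^-3 * d^3
  state 11100: A-exp=-1, loops=3, term = A^-1 * d^2
  state 11101: A-exp=-3, loops=4, term = A^-3 * d^3
  state 11110: A-exp=-3, loops=4, term = A^-3 * d^3
  state 11111: A-exp=-5, loops=5, term = A^-5 * d^4
Collect the terms by A-exponent (count of states per loop number):
Powers of d = -A^2 - A^-2: d^2 = A^4 + 2 + A^-4; d^3 = -A^6 - 3*A^2 - 3*A^-2 - A^-6; d^4 = A^8 + 4*A^4 + 6 + 4*A^-4 + A^-8.
  A^5 * (d) = -A^7 - A^3
  A^3 * (5) = 5*A^3
  A^1 * (10*d) = -10*A^3 - 10*A^-1
  A^-1 * (10*d^2) = 10*A^3 + 20*A^-1 + 10*A^-5
  A^-3 * (5*d^3) = -5*A^3 - 15*A^-1 - 15*A^-5 - 5*A^-9
  A^-5 * (d^4) = A^3 + 4*A^-1 + 6*A^-5 + 4*A^-9 + A^-13
Summing the groups: <K> = -A^7 - A^-1 + A^-5 - A^-9 + A^-13

Answer: -A^7 - A^-1 + A^-5 - A^-9 + A^-13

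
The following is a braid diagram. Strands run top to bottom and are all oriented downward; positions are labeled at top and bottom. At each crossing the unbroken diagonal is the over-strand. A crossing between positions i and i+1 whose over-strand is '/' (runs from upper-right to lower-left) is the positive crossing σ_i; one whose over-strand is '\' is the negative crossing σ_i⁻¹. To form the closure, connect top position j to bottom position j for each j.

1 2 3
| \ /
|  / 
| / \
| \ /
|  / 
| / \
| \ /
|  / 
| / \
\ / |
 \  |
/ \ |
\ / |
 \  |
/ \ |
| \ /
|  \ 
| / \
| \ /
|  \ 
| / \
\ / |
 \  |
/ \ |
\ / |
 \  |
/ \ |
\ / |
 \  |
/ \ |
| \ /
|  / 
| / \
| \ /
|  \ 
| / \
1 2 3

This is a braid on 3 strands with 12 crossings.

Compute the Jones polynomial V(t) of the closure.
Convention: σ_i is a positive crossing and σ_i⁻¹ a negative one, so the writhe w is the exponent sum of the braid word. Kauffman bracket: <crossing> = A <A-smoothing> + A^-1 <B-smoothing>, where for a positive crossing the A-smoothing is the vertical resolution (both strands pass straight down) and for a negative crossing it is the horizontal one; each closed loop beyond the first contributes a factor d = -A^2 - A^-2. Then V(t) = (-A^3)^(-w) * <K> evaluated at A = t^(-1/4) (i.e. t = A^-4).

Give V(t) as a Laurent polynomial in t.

Reading the diagram top to bottom ('/'-over between positions i,i+1 = s_i, '\'-over = s_i^-1): braid word = s2 s2 s2 s1^-1 s1^-1 s2^-1 s2^-1 s1^-1 s1^-1 s1^-1 s2 s2^-1.
The presented braid s2 s2 s2 s1^-1 s1^-1 s2^-1 s2^-1 s1^-1 s1^-1 s1^-1 s2 s2^-1 on 3 strands reduces by inverse Markov moves (closure unchanged at each step):
  Deconjugate: the word is γ·β·γ⁻¹ with γ = s2 (prefix) and γ⁻¹ = s2^-1 (suffix); strip both.
Reduced to β = s2 s2 s1^-1 s1^-1 s2^-1 s2^-1 s1^-1 s1^-1 s1^-1 s2 on 3 strands, 10 crossings.
Compute on β:
Braid: s2 s2 s1^-1 s1^-1 s2^-1 s2^-1 s1^-1 s1^-1 s1^-1 s2 on 3 strands, 10 crossings.
Writhe w = (#positive) - (#negative) = 3 - 7 = -4.
State-sum expansion of <K>. There are 2^10 = 1024 states.
For each crossing: s=0 is the vertical smoothing, s=1 horizontal. Crossing k contributes A^(sign_k * (1 - 2*s_k)); loop factor d = -A^2 - A^-2.
Tabulate the states by total A-exponent and number of loops L (A-exp: L × count):
  A^10: L=6 ×1
  A^8: L=5 ×10
  A^6: L=4 ×41, L=6 ×4
  A^4: L=3 ×87, L=5 ×32, L=7 ×1
  A^2: L=2 ×97, L=4 ×100, L=6 ×13
  A^0: L=1 ×46, L=3 ×152, L=5 ×52, L=7 ×2
  A^-2: L=2 ×103, L=4 ×96, L=6 ×11
  A^-4: L=1 ×15, L=3 ×79, L=5 ×26
  A^-6: L=2 ×18, L=4 ×26, L=6 ×1
  A^-8: L=3 ×8, L=5 ×2
  A^-10: L=4 ×1
Each group contributes A^e * Σ count * d^(L-1):
Powers of d = -A^2 - A^-2: d^2 = A^4 + 2 + A^-4; d^3 = -A^6 - 3*A^2 - 3*A^-2 - A^-6; d^4 = A^8 + 4*A^4 + 6 + 4*A^-4 + A^-8; d^5 = -A^10 - 5*A^6 - 10*A^2 - 10*A^-2 - 5*A^-6 - A^-10; d^6 = A^12 + 6*A^8 + 15*A^4 + 20 + 15*A^-4 + 6*A^-8 + A^-12.
  A^10 * (d^5) = -A^20 - 5*A^16 - 10*A^12 - 10*A^8 - 5*A^4 - 1
  A^8 * (10*d^4) = 10*A^16 + 40*A^12 + 60*A^8 + 40*A^4 + 10
  A^6 * (41*d^3 + 4*d^5) = -4*A^16 - 61*A^12 - 163*A^8 - 163*A^4 - 61 - 4*A^-4
  A^4 * (87*d^2 + 32*d^4 + d^6) = A^16 + 38*A^12 + 230*A^8 + 386*A^4 + 230 + 38*A^-4 + A^-8
  A^2 * (97*d + 100*d^3 + 13*d^5) = -13*A^12 - 165*A^8 - 527*A^4 - 527 - 165*A^-4 - 13*A^-8
  A^0 * (46 + 152*d^2 + 52*d^4 + 2*d^6) = 2*A^12 + 64*A^8 + 390*A^4 + 702 + 390*A^-4 + 64*A^-8 + 2*A^-12
  A^-2 * (103*d + 96*d^3 + 11*d^5) = -11*A^8 - 151*A^4 - 501 - 501*A^-4 - 151*A^-8 - 11*A^-12
  A^-4 * (15 + 79*d^2 + 26*d^4) = 26*A^4 + 183 + 329*A^-4 + 183*A^-8 + 26*A^-12
  A^-6 * (18*d + 26*d^3 + d^5) = -A^4 - 31 - 106*A^-4 - 106*A^-8 - 31*A^-12 - A^-16
  A^-8 * (8*d^2 + 2*d^4) = 2 + 16*A^-4 + 28*A^-8 + 16*A^-12 + 2*A^-16
  A^-10 * (d^3) = -A^-4 - 3*A^-8 - 3*A^-12 - A^-16
Summing the groups: <K> = -A^20 + 2*A^16 - 4*A^12 + 5*A^8 - 5*A^4 + 6 - 4*A^-4 + 3*A^-8 - A^-12
Normalise by the writhe: (-A^3)^(-w) = (-A^3)^(4) = A^12, so f(A) = A^12 * <K> = -A^32 + 2*A^28 - 4*A^24 + 5*A^20 - 5*A^16 + 6*A^12 - 4*A^8 + 3*A^4 - 1.
Substitute A = t^(-1/4), i.e. A^e → t^(-e/4): V(t) = -1 + 3*t^-1 - 4*t^-2 + 6*t^-3 - 5*t^-4 + 5*t^-5 - 4*t^-6 + 2*t^-7 - t^-8

Answer: -1 + 3*t^-1 - 4*t^-2 + 6*t^-3 - 5*t^-4 + 5*t^-5 - 4*t^-6 + 2*t^-7 - t^-8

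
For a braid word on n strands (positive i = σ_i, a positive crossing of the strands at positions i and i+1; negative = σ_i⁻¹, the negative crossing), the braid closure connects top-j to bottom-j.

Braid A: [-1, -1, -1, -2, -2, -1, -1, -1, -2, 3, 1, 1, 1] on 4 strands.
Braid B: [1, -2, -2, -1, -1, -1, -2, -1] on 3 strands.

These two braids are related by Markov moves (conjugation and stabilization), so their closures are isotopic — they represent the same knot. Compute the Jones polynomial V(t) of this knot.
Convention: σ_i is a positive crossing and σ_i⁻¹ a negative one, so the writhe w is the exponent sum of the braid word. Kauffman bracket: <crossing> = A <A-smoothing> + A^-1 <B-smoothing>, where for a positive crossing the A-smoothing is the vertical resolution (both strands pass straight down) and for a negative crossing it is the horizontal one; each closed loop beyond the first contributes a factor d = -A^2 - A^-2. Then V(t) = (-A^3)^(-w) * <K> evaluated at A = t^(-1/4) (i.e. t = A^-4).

t^-2 + 2*t^-4 - 2*t^-5 + t^-6 - 2*t^-7 + t^-8

Derivation:
Markov-equivalent braids have isotopic closures, hence identical knot invariants. Strip the Markov moves from each word to reach a common short braid β, then compute V(t) once on β.
Braid A: s1^-1 s1^-1 s1^-1 s2^-1 s2^-1 s1^-1 s1^-1 s1^-1 s2^-1 s3 s1 s1 s1 on 4 strands reduces by inverse Markov moves (closure unchanged at each step):
  Deconjugate: the word is γ·β·γ⁻¹ with γ = s1^-1 (prefix) and γ⁻¹ = s1 (suffix); strip both.
  Deconjugate: the word is γ·β·γ⁻¹ with γ = s1^-1 s1^-1 (prefix) and γ⁻¹ = s1 s1 (suffix); strip both.
  Destabilize: the word has the form β·s3 where s3 occurs only as the final letter (β ∈ B_3); drop it and the last strand → 3 strands.
Reduced to β = s2^-1 s2^-1 s1^-1 s1^-1 s1^-1 s2^-1 on 3 strands, 6 crossings.
Braid B: s1 s2^-1 s2^-1 s1^-1 s1^-1 s1^-1 s2^-1 s1^-1 on 3 strands reduces by inverse Markov moves (closure unchanged at each step):
  Deconjugate: the word is γ·β·γ⁻¹ with γ = s1 (prefix) and γ⁻¹ = s1^-1 (suffix); strip both.
Reduced to β = s2^-1 s2^-1 s1^-1 s1^-1 s1^-1 s2^-1 on 3 strands, 6 crossings.
Both give the same β = s2^-1 s2^-1 s1^-1 s1^-1 s1^-1 s2^-1 on 3 strands, so one state sum suffices:
Braid: s2^-1 s2^-1 s1^-1 s1^-1 s1^-1 s2^-1 on 3 strands, 6 crossings.
Writhe w = (#positive) - (#negative) = 0 - 6 = -6.
Enumerate smoothing states for the bracket polynomial. There are 2^6 = 64 states.
Each crossing splits two ways (0=vertical, 1=horizontal). The state's weight is A^(#A-smoothings - #B-smoothings) * d^(loops - 1).
Tabulate the states by total A-exponent and number of loops L (A-exp: L × count):
  A^6: L=5 ×1
  A^4: L=4 ×6
  A^2: L=3 ×15
  A^0: L=2 ×18, L=4 ×2
  A^-2: L=1 ×9, L=3 ×6
  A^-4: L=2 ×6
  A^-6: L=3 ×1
Each group contributes A^e * Σ count * d^(L-1):
Powers of d = -A^2 - A^-2: d^2 = A^4 + 2 + A^-4; d^3 = -A^6 - 3*A^2 - 3*A^-2 - A^-6; d^4 = A^8 + 4*A^4 + 6 + 4*A^-4 + A^-8.
  A^6 * (d^4) = A^14 + 4*A^10 + 6*A^6 + 4*A^2 + A^-2
  A^4 * (6*d^3) = -6*A^10 - 18*A^6 - 18*A^2 - 6*A^-2
  A^2 * (15*d^2) = 15*A^6 + 30*A^2 + 15*A^-2
  A^0 * (18*d + 2*d^3) = -2*A^6 - 24*A^2 - 24*A^-2 - 2*A^-6
  A^-2 * (9 + 6*d^2) = 6*A^2 + 21*A^-2 + 6*A^-6
  A^-4 * (6*d) = -6*A^-2 - 6*A^-6
  A^-6 * (d^2) = A^-2 + 2*A^-6 + A^-10
Summing the groups: <K> = A^14 - 2*A^10 + A^6 - 2*A^2 + 2*A^-2 + A^-10
Normalise by the writhe: (-A^3)^(-w) = (-A^3)^(6) = A^18, so f(A) = A^18 * <K> = A^32 - 2*A^28 + A^24 - 2*A^20 + 2*A^16 + A^8.
Substitute A = t^(-1/4), i.e. A^e → t^(-e/4): V(t) = t^-2 + 2*t^-4 - 2*t^-5 + t^-6 - 2*t^-7 + t^-8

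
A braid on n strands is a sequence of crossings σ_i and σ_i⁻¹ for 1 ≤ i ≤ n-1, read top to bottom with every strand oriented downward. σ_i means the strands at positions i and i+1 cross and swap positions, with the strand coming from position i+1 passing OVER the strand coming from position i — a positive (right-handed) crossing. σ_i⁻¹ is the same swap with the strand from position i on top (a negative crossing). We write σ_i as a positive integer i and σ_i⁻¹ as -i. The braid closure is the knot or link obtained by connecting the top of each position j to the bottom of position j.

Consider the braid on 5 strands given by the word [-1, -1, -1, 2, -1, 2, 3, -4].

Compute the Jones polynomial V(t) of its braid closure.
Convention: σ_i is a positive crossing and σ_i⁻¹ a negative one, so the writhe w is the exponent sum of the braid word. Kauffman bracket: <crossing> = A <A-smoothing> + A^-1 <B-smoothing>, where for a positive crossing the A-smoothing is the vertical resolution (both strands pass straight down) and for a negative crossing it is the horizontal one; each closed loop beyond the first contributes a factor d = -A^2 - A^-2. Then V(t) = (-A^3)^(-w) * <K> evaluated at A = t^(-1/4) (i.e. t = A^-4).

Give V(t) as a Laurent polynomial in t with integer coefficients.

The presented braid s1^-1 s1^-1 s1^-1 s2 s1^-1 s2 s3 s4^-1 on 5 strands reduces by inverse Markov moves (closure unchanged at each step):
  Destabilize: the word has the form β·s4^-1 where s4^-1 occurs only as the final letter (β ∈ B_4); drop it and the last strand → 4 strands.
  Destabilize: the word has the form β·s3 where s3 occurs only as the final letter (β ∈ B_3); drop it and the last strand → 3 strands.
Reduced to β = s1^-1 s1^-1 s1^-1 s2 s1^-1 s2 on 3 strands, 6 crossings.
Compute on β:
Braid: s1^-1 s1^-1 s1^-1 s2 s1^-1 s2 on 3 strands, 6 crossings.
Writhe w = (#positive) - (#negative) = 2 - 4 = -2.
Enumerate smoothing states for the bracket polynomial. There are 2^6 = 64 states.
For each crossing: s=0 is the vertical smoothing, s=1 horizontal. Crossing k contributes A^(sign_k * (1 - 2*s_k)); loop factor d = -A^2 - A^-2.
Tabulate the states by total A-exponent and number of loops L (A-exp: L × count):
  A^6: L=5 ×1
  A^4: L=4 ×6
  A^2: L=3 ×15
  A^0: L=2 ×19, L=4 ×1
  A^-2: L=1 ×11, L=3 ×4
  A^-4: L=2 ×6
  A^-6: L=3 ×1
Each group contributes A^e * Σ count * d^(L-1):
Powers of d = -A^2 - A^-2: d^2 = A^4 + 2 + A^-4; d^3 = -A^6 - 3*A^2 - 3*A^-2 - A^-6; d^4 = A^8 + 4*A^4 + 6 + 4*A^-4 + A^-8.
  A^6 * (d^4) = A^14 + 4*A^10 + 6*A^6 + 4*A^2 + A^-2
  A^4 * (6*d^3) = -6*A^10 - 18*A^6 - 18*A^2 - 6*A^-2
  A^2 * (15*d^2) = 15*A^6 + 30*A^2 + 15*A^-2
  A^0 * (19*d + d^3) = -A^6 - 22*A^2 - 22*A^-2 - A^-6
  A^-2 * (11 + 4*d^2) = 4*A^2 + 19*A^-2 + 4*A^-6
  A^-4 * (6*d) = -6*A^-2 - 6*A^-6
  A^-6 * (d^2) = A^-2 + 2*A^-6 + A^-10
Summing the groups: <K> = A^14 - 2*A^10 + 2*A^6 - 2*A^2 + 2*A^-2 - A^-6 + A^-10
Normalise by the writhe: (-A^3)^(-w) = (-A^3)^(2) = A^6, so f(A) = A^6 * <K> = A^20 - 2*A^16 + 2*A^12 - 2*A^8 + 2*A^4 - 1 + A^-4.
Substitute A = t^(-1/4), i.e. A^e → t^(-e/4): V(t) = t - 1 + 2*t^-1 - 2*t^-2 + 2*t^-3 - 2*t^-4 + t^-5

Answer: t - 1 + 2*t^-1 - 2*t^-2 + 2*t^-3 - 2*t^-4 + t^-5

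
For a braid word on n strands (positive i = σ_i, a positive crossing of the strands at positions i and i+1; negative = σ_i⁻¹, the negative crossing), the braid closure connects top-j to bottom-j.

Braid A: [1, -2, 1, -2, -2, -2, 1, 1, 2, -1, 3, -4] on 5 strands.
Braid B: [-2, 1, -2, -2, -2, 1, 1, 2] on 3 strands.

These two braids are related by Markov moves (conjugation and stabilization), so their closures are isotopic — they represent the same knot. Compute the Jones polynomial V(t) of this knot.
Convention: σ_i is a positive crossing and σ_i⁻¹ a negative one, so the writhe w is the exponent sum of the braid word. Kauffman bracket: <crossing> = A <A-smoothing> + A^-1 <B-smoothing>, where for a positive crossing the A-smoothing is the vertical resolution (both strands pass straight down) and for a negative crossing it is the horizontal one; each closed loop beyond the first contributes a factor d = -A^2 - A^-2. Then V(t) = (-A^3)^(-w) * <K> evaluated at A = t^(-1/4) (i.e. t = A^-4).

Markov-equivalent braids have isotopic closures, hence identical knot invariants. Strip the Markov moves from each word to reach a common short braid β, then compute V(t) once on β.
Braid A: s1 s2^-1 s1 s2^-1 s2^-1 s2^-1 s1 s1 s2 s1^-1 s3 s4^-1 on 5 strands reduces by inverse Markov moves (closure unchanged at each step):
  Destabilize: the word has the form β·s4^-1 where s4^-1 occurs only as the final letter (β ∈ B_4); drop it and the last strand → 4 strands.
  Destabilize: the word has the form β·s3 where s3 occurs only as the final letter (β ∈ B_3); drop it and the last strand → 3 strands.
  Deconjugate: the word is γ·β·γ⁻¹ with γ = s1 s2^-1 (prefix) and γ⁻¹ = s2 s1^-1 (suffix); strip both.
Reduced to β = s1 s2^-1 s2^-1 s2^-1 s1 s1 on 3 strands, 6 crossings.
Braid B: s2^-1 s1 s2^-1 s2^-1 s2^-1 s1 s1 s2 on 3 strands reduces by inverse Markov moves (closure unchanged at each step):
  Deconjugate: the word is γ·β·γ⁻¹ with γ = s2^-1 (prefix) and γ⁻¹ = s2 (suffix); strip both.
Reduced to β = s1 s2^-1 s2^-1 s2^-1 s1 s1 on 3 strands, 6 crossings.
Both give the same β = s1 s2^-1 s2^-1 s2^-1 s1 s1 on 3 strands, so one state sum suffices:
Braid: s1 s2^-1 s2^-1 s2^-1 s1 s1 on 3 strands, 6 crossings.
Writhe w = (#positive) - (#negative) = 3 - 3 = 0.
Computing the Kauffman bracket via state sum. There are 2^6 = 64 states.
Smooth each crossing (0=||, 1=⌣⌢); contribution A^(Σ sign_k(1-2s_k)) * d^(L-1).
Tabulate the states by total A-exponent and number of loops L (A-exp: L × count):
  A^6: L=4 ×1
  A^4: L=3 ×6
  A^2: L=2 ×12, L=4 ×3
  A^0: L=1 ×9, L=3 ×10, L=5 ×1
  A^-2: L=2 ×12, L=4 ×3
  A^-4: L=3 ×6
  A^-6: L=4 ×1
Each group contributes A^e * Σ count * d^(L-1):
Powers of d = -A^2 - A^-2: d^2 = A^4 + 2 + A^-4; d^3 = -A^6 - 3*A^2 - 3*A^-2 - A^-6; d^4 = A^8 + 4*A^4 + 6 + 4*A^-4 + A^-8.
  A^6 * (d^3) = -A^12 - 3*A^8 - 3*A^4 - 1
  A^4 * (6*d^2) = 6*A^8 + 12*A^4 + 6
  A^2 * (12*d + 3*d^3) = -3*A^8 - 21*A^4 - 21 - 3*A^-4
  A^0 * (9 + 10*d^2 + d^4) = A^8 + 14*A^4 + 35 + 14*A^-4 + A^-8
  A^-2 * (12*d + 3*d^3) = -3*A^4 - 21 - 21*A^-4 - 3*A^-8
  A^-4 * (6*d^2) = 6 + 12*A^-4 + 6*A^-8
  A^-6 * (d^3) = -1 - 3*A^-4 - 3*A^-8 - A^-12
Summing the groups: <K> = -A^12 + A^8 - A^4 + 3 - A^-4 + A^-8 - A^-12
Normalise by the writhe: (-A^3)^(-w) = (-A^3)^(0) = 1, so f(A) = 1 * <K> = -A^12 + A^8 - A^4 + 3 - A^-4 + A^-8 - A^-12.
Substitute A = t^(-1/4), i.e. A^e → t^(-e/4): V(t) = -t^3 + t^2 - t + 3 - t^-1 + t^-2 - t^-3

Answer: -t^3 + t^2 - t + 3 - t^-1 + t^-2 - t^-3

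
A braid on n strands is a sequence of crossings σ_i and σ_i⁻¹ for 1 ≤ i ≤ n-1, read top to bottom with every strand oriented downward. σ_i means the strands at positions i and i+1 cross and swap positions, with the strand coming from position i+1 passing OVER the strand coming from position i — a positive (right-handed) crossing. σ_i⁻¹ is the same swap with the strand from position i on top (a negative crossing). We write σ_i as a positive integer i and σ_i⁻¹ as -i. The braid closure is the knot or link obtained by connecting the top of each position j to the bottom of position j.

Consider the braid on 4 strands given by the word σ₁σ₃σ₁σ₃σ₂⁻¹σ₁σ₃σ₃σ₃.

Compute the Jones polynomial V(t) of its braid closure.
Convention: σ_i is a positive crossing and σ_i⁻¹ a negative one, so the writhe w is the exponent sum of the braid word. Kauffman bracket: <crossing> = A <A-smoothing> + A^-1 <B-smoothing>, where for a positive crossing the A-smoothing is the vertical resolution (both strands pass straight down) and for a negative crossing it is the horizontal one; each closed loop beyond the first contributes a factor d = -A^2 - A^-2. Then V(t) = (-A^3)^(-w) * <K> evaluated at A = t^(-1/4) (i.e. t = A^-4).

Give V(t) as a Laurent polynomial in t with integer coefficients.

t^11 - 2*t^10 + 2*t^9 - 3*t^8 + 2*t^7 - 2*t^6 + 2*t^5 + t^3

Derivation:
Braid: s1 s3 s1 s3 s2^-1 s1 s3 s3 s3 on 4 strands, 9 crossings.
Writhe w = (#positive) - (#negative) = 8 - 1 = 7.
Enumerate smoothing states for the bracket polynomial. There are 2^9 = 512 states.
For each crossing: s=0 is the vertical smoothing, s=1 horizontal. Crossing k contributes A^(sign_k * (1 - 2*s_k)); loop factor d = -A^2 - A^-2.
Tabulate the states by total A-exponent and number of loops L (A-exp: L × count):
  A^9: L=3 ×1
  A^7: L=2 ×8, L=4 ×1
  A^5: L=1 ×15, L=3 ×21
  A^3: L=2 ×60, L=4 ×24
  A^1: L=3 ×110, L=5 ×16
  A^-1: L=4 ×120, L=6 ×6
  A^-3: L=5 ×83, L=7 ×1
  A^-5: L=6 ×36
  A^-7: L=7 ×9
  A^-9: L=8 ×1
Each group contributes A^e * Σ count * d^(L-1):
Powers of d = -A^2 - A^-2: d^2 = A^4 + 2 + A^-4; d^3 = -A^6 - 3*A^2 - 3*A^-2 - A^-6; d^4 = A^8 + 4*A^4 + 6 + 4*A^-4 + A^-8; d^5 = -A^10 - 5*A^6 - 10*A^2 - 10*A^-2 - 5*A^-6 - A^-10; d^6 = A^12 + 6*A^8 + 15*A^4 + 20 + 15*A^-4 + 6*A^-8 + A^-12; d^7 = -A^14 - 7*A^10 - 21*A^6 - 35*A^2 - 35*A^-2 - 21*A^-6 - 7*A^-10 - A^-14.
  A^9 * (d^2) = A^13 + 2*A^9 + A^5
  A^7 * (8*d + d^3) = -A^13 - 11*A^9 - 11*A^5 - A
  A^5 * (15 + 21*d^2) = 21*A^9 + 57*A^5 + 21*A
  A^3 * (60*d + 24*d^3) = -24*A^9 - 132*A^5 - 132*A - 24*A^-3
  A^1 * (110*d^2 + 16*d^4) = 16*A^9 + 174*A^5 + 316*A + 174*A^-3 + 16*A^-7
  A^-1 * (120*d^3 + 6*d^5) = -6*A^9 - 150*A^5 - 420*A - 420*A^-3 - 150*A^-7 - 6*A^-11
  A^-3 * (83*d^4 + d^6) = A^9 + 89*A^5 + 347*A + 518*A^-3 + 347*A^-7 + 89*A^-11 + A^-15
  A^-5 * (36*d^5) = -36*A^5 - 180*A - 360*A^-3 - 360*A^-7 - 180*A^-11 - 36*A^-15
  A^-7 * (9*d^6) = 9*A^5 + 54*A + 135*A^-3 + 180*A^-7 + 135*A^-11 + 54*A^-15 + 9*A^-19
  A^-9 * (d^7) = -A^5 - 7*A - 21*A^-3 - 35*A^-7 - 35*A^-11 - 21*A^-15 - 7*A^-19 - A^-23
Summing the groups: <K> = -A^9 - 2*A + 2*A^-3 - 2*A^-7 + 3*A^-11 - 2*A^-15 + 2*A^-19 - A^-23
Normalise by the writhe: (-A^3)^(-w) = (-A^3)^(-7) = -A^-21, so f(A) = -A^-21 * <K> = A^-12 + 2*A^-20 - 2*A^-24 + 2*A^-28 - 3*A^-32 + 2*A^-36 - 2*A^-40 + A^-44.
Substitute A = t^(-1/4), i.e. A^e → t^(-e/4): V(t) = t^11 - 2*t^10 + 2*t^9 - 3*t^8 + 2*t^7 - 2*t^6 + 2*t^5 + t^3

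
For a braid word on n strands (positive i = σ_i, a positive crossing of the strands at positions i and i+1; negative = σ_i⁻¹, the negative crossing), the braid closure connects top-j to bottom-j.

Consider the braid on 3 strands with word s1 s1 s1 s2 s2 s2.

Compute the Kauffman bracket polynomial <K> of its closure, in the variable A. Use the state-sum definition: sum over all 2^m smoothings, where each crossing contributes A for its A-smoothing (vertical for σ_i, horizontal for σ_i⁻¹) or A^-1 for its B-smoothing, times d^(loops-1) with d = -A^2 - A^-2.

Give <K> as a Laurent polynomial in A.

Braid: s1 s1 s1 s2 s2 s2 on 3 strands, 6 crossings.
Writhe w = (#positive) - (#negative) = 6 - 0 = 6.
State-sum expansion of <K>. There are 2^6 = 64 states.
For each crossing: s=0 is the vertical smoothing, s=1 horizontal. Crossing k contributes A^(sign_k * (1 - 2*s_k)); loop factor d = -A^2 - A^-2.
Tabulate the states by total A-exponent and number of loops L (A-exp: L × count):
  A^6: L=3 ×1
  A^4: L=2 ×6
  A^2: L=1 ×9, L=3 ×6
  A^0: L=2 ×18, L=4 ×2
  A^-2: L=3 ×15
  A^-4: L=4 ×6
  A^-6: L=5 ×1
Each group contributes A^e * Σ count * d^(L-1):
Powers of d = -A^2 - A^-2: d^2 = A^4 + 2 + A^-4; d^3 = -A^6 - 3*A^2 - 3*A^-2 - A^-6; d^4 = A^8 + 4*A^4 + 6 + 4*A^-4 + A^-8.
  A^6 * (d^2) = A^10 + 2*A^6 + A^2
  A^4 * (6*d) = -6*A^6 - 6*A^2
  A^2 * (9 + 6*d^2) = 6*A^6 + 21*A^2 + 6*A^-2
  A^0 * (18*d + 2*d^3) = -2*A^6 - 24*A^2 - 24*A^-2 - 2*A^-6
  A^-2 * (15*d^2) = 15*A^2 + 30*A^-2 + 15*A^-6
  A^-4 * (6*d^3) = -6*A^2 - 18*A^-2 - 18*A^-6 - 6*A^-10
  A^-6 * (d^4) = A^2 + 4*A^-2 + 6*A^-6 + 4*A^-10 + A^-14
Summing the groups: <K> = A^10 + 2*A^2 - 2*A^-2 + A^-6 - 2*A^-10 + A^-14

Answer: A^10 + 2*A^2 - 2*A^-2 + A^-6 - 2*A^-10 + A^-14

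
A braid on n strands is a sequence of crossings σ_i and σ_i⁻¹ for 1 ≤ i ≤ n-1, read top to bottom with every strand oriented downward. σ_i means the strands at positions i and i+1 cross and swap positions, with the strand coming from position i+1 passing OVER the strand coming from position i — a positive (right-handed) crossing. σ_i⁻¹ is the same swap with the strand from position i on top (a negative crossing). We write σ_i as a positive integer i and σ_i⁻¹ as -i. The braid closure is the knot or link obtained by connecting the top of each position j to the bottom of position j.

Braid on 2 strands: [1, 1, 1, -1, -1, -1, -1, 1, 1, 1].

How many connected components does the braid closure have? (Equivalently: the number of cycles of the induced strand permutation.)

Track the strand permutation on 2 strands, starting from identity.
  step 1: s1 swaps positions 1,2 -> [2 1]
  step 2: s1 swaps positions 1,2 -> [1 2]
  step 3: s1 swaps positions 1,2 -> [2 1]
  step 4: s1^-1 swaps positions 1,2 -> [1 2]
  step 5: s1^-1 swaps positions 1,2 -> [2 1]
  step 6: s1^-1 swaps positions 1,2 -> [1 2]
  step 7: s1^-1 swaps positions 1,2 -> [2 1]
  step 8: s1 swaps positions 1,2 -> [1 2]
  step 9: s1 swaps positions 1,2 -> [2 1]
  step 10: s1 swaps positions 1,2 -> [1 2]
Final permutation (position -> original strand): [1 2]
Closure components = cycle count of this permutation = 2.

Answer: 2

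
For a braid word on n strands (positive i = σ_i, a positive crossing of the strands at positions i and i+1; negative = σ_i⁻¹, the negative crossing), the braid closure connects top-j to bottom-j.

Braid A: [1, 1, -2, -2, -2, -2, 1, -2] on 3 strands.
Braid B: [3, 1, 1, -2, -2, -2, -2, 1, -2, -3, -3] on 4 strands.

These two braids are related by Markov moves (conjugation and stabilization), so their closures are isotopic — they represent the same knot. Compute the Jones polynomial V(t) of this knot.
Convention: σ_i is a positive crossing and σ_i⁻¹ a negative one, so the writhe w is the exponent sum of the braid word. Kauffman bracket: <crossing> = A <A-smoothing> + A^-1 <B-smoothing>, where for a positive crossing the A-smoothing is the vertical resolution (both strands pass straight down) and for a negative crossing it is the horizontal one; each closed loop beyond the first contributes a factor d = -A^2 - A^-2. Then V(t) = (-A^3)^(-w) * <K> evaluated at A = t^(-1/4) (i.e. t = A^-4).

-t^2 + 2*t - 2 + 4*t^-1 - 4*t^-2 + 4*t^-3 - 3*t^-4 + 2*t^-5 - t^-6

Derivation:
Markov-equivalent braids have isotopic closures, hence identical knot invariants. Strip the Markov moves from each word to reach a common short braid β, then compute V(t) once on β.
Braid A: s1 s1 s2^-1 s2^-1 s2^-1 s2^-1 s1 s2^-1 on 3 strands has no conjugating prefix/suffix or stabilization to strip; take β = s1 s1 s2^-1 s2^-1 s2^-1 s2^-1 s1 s2^-1.
Braid B: s3 s1 s1 s2^-1 s2^-1 s2^-1 s2^-1 s1 s2^-1 s3^-1 s3^-1 on 4 strands reduces by inverse Markov moves (closure unchanged at each step):
  Deconjugate: the word is γ·β·γ⁻¹ with γ = s3 (prefix) and γ⁻¹ = s3^-1 (suffix); strip both.
  Destabilize: the word has the form β·s3^-1 where s3^-1 occurs only as the final letter (β ∈ B_3); drop it and the last strand → 3 strands.
Reduced to β = s1 s1 s2^-1 s2^-1 s2^-1 s2^-1 s1 s2^-1 on 3 strands, 8 crossings.
Both give the same β = s1 s1 s2^-1 s2^-1 s2^-1 s2^-1 s1 s2^-1 on 3 strands, so one state sum suffices:
Braid: s1 s1 s2^-1 s2^-1 s2^-1 s2^-1 s1 s2^-1 on 3 strands, 8 crossings.
Writhe w = (#positive) - (#negative) = 3 - 5 = -2.
Computing the Kauffman bracket via state sum. There are 2^8 = 256 states.
For each crossing: s=0 is the vertical smoothing, s=1 horizontal. Crossing k contributes A^(sign_k * (1 - 2*s_k)); loop factor d = -A^2 - A^-2.
Tabulate the states by total A-exponent and number of loops L (A-exp: L × count):
  A^8: L=6 ×1
  A^6: L=5 ×8
  A^4: L=4 ×27, L=6 ×1
  A^2: L=3 ×48, L=5 ×8
  A^0: L=2 ×47, L=4 ×22, L=6 ×1
  A^-2: L=1 ×23, L=3 ×29, L=5 ×4
  A^-4: L=2 ×22, L=4 ×6
  A^-6: L=3 ×8
  A^-8: L=4 ×1
Each group contributes A^e * Σ count * d^(L-1):
Powers of d = -A^2 - A^-2: d^2 = A^4 + 2 + A^-4; d^3 = -A^6 - 3*A^2 - 3*A^-2 - A^-6; d^4 = A^8 + 4*A^4 + 6 + 4*A^-4 + A^-8; d^5 = -A^10 - 5*A^6 - 10*A^2 - 10*A^-2 - 5*A^-6 - A^-10.
  A^8 * (d^5) = -A^18 - 5*A^14 - 10*A^10 - 10*A^6 - 5*A^2 - A^-2
  A^6 * (8*d^4) = 8*A^14 + 32*A^10 + 48*A^6 + 32*A^2 + 8*A^-2
  A^4 * (27*d^3 + d^5) = -A^14 - 32*A^10 - 91*A^6 - 91*A^2 - 32*A^-2 - A^-6
  A^2 * (48*d^2 + 8*d^4) = 8*A^10 + 80*A^6 + 144*A^2 + 80*A^-2 + 8*A^-6
  A^0 * (47*d + 22*d^3 + d^5) = -A^10 - 27*A^6 - 123*A^2 - 123*A^-2 - 27*A^-6 - A^-10
  A^-2 * (23 + 29*d^2 + 4*d^4) = 4*A^6 + 45*A^2 + 105*A^-2 + 45*A^-6 + 4*A^-10
  A^-4 * (22*d + 6*d^3) = -6*A^2 - 40*A^-2 - 40*A^-6 - 6*A^-10
  A^-6 * (8*d^2) = 8*A^-2 + 16*A^-6 + 8*A^-10
  A^-8 * (d^3) = -A^-2 - 3*A^-6 - 3*A^-10 - A^-14
Summing the groups: <K> = -A^18 + 2*A^14 - 3*A^10 + 4*A^6 - 4*A^2 + 4*A^-2 - 2*A^-6 + 2*A^-10 - A^-14
Normalise by the writhe: (-A^3)^(-w) = (-A^3)^(2) = A^6, so f(A) = A^6 * <K> = -A^24 + 2*A^20 - 3*A^16 + 4*A^12 - 4*A^8 + 4*A^4 - 2 + 2*A^-4 - A^-8.
Substitute A = t^(-1/4), i.e. A^e → t^(-e/4): V(t) = -t^2 + 2*t - 2 + 4*t^-1 - 4*t^-2 + 4*t^-3 - 3*t^-4 + 2*t^-5 - t^-6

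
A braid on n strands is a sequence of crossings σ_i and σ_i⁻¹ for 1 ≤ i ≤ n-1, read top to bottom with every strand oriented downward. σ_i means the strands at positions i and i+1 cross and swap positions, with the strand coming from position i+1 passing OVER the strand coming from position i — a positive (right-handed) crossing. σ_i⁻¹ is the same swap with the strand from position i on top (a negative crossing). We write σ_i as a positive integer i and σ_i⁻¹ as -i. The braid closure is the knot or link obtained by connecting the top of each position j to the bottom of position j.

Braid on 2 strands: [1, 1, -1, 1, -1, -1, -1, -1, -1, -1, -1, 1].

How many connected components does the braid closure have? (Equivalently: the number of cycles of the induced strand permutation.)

2

Derivation:
Track the strand permutation on 2 strands, starting from identity.
  step 1: s1 swaps positions 1,2 -> [2 1]
  step 2: s1 swaps positions 1,2 -> [1 2]
  step 3: s1^-1 swaps positions 1,2 -> [2 1]
  step 4: s1 swaps positions 1,2 -> [1 2]
  step 5: s1^-1 swaps positions 1,2 -> [2 1]
  step 6: s1^-1 swaps positions 1,2 -> [1 2]
  step 7: s1^-1 swaps positions 1,2 -> [2 1]
  step 8: s1^-1 swaps positions 1,2 -> [1 2]
  step 9: s1^-1 swaps positions 1,2 -> [2 1]
  step 10: s1^-1 swaps positions 1,2 -> [1 2]
  step 11: s1^-1 swaps positions 1,2 -> [2 1]
  step 12: s1 swaps positions 1,2 -> [1 2]
Final permutation (position -> original strand): [1 2]
Closure components = cycle count of this permutation = 2.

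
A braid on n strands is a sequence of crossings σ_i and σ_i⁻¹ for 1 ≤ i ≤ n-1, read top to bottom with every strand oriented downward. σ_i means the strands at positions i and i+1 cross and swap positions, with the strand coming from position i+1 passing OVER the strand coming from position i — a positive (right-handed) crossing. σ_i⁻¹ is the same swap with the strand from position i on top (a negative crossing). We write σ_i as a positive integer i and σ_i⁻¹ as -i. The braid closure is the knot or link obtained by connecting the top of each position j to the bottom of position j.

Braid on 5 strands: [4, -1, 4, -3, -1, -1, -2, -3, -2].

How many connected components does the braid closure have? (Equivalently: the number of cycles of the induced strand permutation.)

Track the strand permutation on 5 strands, starting from identity.
  step 1: s4 swaps positions 4,5 -> [1 2 3 5 4]
  step 2: s1^-1 swaps positions 1,2 -> [2 1 3 5 4]
  step 3: s4 swaps positions 4,5 -> [2 1 3 4 5]
  step 4: s3^-1 swaps positions 3,4 -> [2 1 4 3 5]
  step 5: s1^-1 swaps positions 1,2 -> [1 2 4 3 5]
  step 6: s1^-1 swaps positions 1,2 -> [2 1 4 3 5]
  step 7: s2^-1 swaps positions 2,3 -> [2 4 1 3 5]
  step 8: s3^-1 swaps positions 3,4 -> [2 4 3 1 5]
  step 9: s2^-1 swaps positions 2,3 -> [2 3 4 1 5]
Final permutation (position -> original strand): [2 3 4 1 5]
Closure components = cycle count of this permutation = 2.

Answer: 2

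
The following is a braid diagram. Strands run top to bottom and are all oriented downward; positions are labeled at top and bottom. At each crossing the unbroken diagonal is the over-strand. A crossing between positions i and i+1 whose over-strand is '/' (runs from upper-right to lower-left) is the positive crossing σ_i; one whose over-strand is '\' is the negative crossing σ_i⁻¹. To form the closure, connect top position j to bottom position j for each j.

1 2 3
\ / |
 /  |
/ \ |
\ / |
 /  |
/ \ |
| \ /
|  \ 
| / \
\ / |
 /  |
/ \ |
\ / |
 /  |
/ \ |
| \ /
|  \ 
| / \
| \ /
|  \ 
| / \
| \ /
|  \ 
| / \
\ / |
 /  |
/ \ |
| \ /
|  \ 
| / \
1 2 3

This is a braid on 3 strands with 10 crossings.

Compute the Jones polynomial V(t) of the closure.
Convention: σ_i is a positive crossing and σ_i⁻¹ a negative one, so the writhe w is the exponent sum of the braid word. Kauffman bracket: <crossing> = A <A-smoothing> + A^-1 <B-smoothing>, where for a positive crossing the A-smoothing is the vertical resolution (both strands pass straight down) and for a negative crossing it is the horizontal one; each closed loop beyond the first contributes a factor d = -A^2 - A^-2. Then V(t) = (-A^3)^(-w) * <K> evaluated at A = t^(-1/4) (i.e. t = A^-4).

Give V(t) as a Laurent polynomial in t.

Reading the diagram top to bottom ('/'-over between positions i,i+1 = s_i, '\'-over = s_i^-1): braid word = s1 s1 s2^-1 s1 s1 s2^-1 s2^-1 s2^-1 s1 s2^-1.
Braid: s1 s1 s2^-1 s1 s1 s2^-1 s2^-1 s2^-1 s1 s2^-1 on 3 strands, 10 crossings.
Writhe w = (#positive) - (#negative) = 5 - 5 = 0.
State-sum expansion of <K>. There are 2^10 = 1024 states.
For each crossing: s=0 is the vertical smoothing, s=1 horizontal. Crossing k contributes A^(sign_k * (1 - 2*s_k)); loop factor d = -A^2 - A^-2.
Tabulate the states by total A-exponent and number of loops L (A-exp: L × count):
  A^10: L=6 ×1
  A^8: L=5 ×10
  A^6: L=4 ×43, L=6 ×2
  A^4: L=3 ×98, L=5 ×22
  A^2: L=2 ×121, L=4 ×83, L=6 ×6
  A^0: L=1 ×73, L=3 ×140, L=5 ×38, L=7 ×1
  A^-2: L=2 ×121, L=4 ×79, L=6 ×10
  A^-4: L=3 ×95, L=5 ×24, L=7 ×1
  A^-6: L=4 ×42, L=6 ×3
  A^-8: L=5 ×10
  A^-10: L=6 ×1
Each group contributes A^e * Σ count * d^(L-1):
Powers of d = -A^2 - A^-2: d^2 = A^4 + 2 + A^-4; d^3 = -A^6 - 3*A^2 - 3*A^-2 - A^-6; d^4 = A^8 + 4*A^4 + 6 + 4*A^-4 + A^-8; d^5 = -A^10 - 5*A^6 - 10*A^2 - 10*A^-2 - 5*A^-6 - A^-10; d^6 = A^12 + 6*A^8 + 15*A^4 + 20 + 15*A^-4 + 6*A^-8 + A^-12.
  A^10 * (d^5) = -A^20 - 5*A^16 - 10*A^12 - 10*A^8 - 5*A^4 - 1
  A^8 * (10*d^4) = 10*A^16 + 40*A^12 + 60*A^8 + 40*A^4 + 10
  A^6 * (43*d^3 + 2*d^5) = -2*A^16 - 53*A^12 - 149*A^8 - 149*A^4 - 53 - 2*A^-4
  A^4 * (98*d^2 + 22*d^4) = 22*A^12 + 186*A^8 + 328*A^4 + 186 + 22*A^-4
  A^2 * (121*d + 83*d^3 + 6*d^5) = -6*A^12 - 113*A^8 - 430*A^4 - 430 - 113*A^-4 - 6*A^-8
  A^0 * (73 + 140*d^2 + 38*d^4 + d^6) = A^12 + 44*A^8 + 307*A^4 + 601 + 307*A^-4 + 44*A^-8 + A^-12
  A^-2 * (121*d + 79*d^3 + 10*d^5) = -10*A^8 - 129*A^4 - 458 - 458*A^-4 - 129*A^-8 - 10*A^-12
  A^-4 * (95*d^2 + 24*d^4 + d^6) = A^8 + 30*A^4 + 206 + 354*A^-4 + 206*A^-8 + 30*A^-12 + A^-16
  A^-6 * (42*d^3 + 3*d^5) = -3*A^4 - 57 - 156*A^-4 - 156*A^-8 - 57*A^-12 - 3*A^-16
  A^-8 * (10*d^4) = 10 + 40*A^-4 + 60*A^-8 + 40*A^-12 + 10*A^-16
  A^-10 * (d^5) = -1 - 5*A^-4 - 10*A^-8 - 10*A^-12 - 5*A^-16 - A^-20
Summing the groups: <K> = -A^20 + 3*A^16 - 6*A^12 + 9*A^8 - 11*A^4 + 13 - 11*A^-4 + 9*A^-8 - 6*A^-12 + 3*A^-16 - A^-20
Normalise by the writhe: (-A^3)^(-w) = (-A^3)^(0) = 1, so f(A) = 1 * <K> = -A^20 + 3*A^16 - 6*A^12 + 9*A^8 - 11*A^4 + 13 - 11*A^-4 + 9*A^-8 - 6*A^-12 + 3*A^-16 - A^-20.
Substitute A = t^(-1/4), i.e. A^e → t^(-e/4): V(t) = -t^5 + 3*t^4 - 6*t^3 + 9*t^2 - 11*t + 13 - 11*t^-1 + 9*t^-2 - 6*t^-3 + 3*t^-4 - t^-5

Answer: -t^5 + 3*t^4 - 6*t^3 + 9*t^2 - 11*t + 13 - 11*t^-1 + 9*t^-2 - 6*t^-3 + 3*t^-4 - t^-5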